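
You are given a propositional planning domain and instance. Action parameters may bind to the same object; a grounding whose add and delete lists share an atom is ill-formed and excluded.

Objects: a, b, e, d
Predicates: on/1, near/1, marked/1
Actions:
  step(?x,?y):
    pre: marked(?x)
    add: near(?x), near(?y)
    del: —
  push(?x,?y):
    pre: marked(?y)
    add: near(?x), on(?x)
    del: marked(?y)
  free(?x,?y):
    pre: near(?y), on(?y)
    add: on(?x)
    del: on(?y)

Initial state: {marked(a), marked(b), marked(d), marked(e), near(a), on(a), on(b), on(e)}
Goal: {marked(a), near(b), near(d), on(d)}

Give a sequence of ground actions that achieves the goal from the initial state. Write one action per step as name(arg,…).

step(a,b); push(d,b)

1. step(a,b)  →  {marked(a), marked(b), marked(d), marked(e), near(a), near(b), on(a), on(b), on(e)}
2. push(d,b)  →  {marked(a), marked(d), marked(e), near(a), near(b), near(d), on(a), on(b), on(d), on(e)}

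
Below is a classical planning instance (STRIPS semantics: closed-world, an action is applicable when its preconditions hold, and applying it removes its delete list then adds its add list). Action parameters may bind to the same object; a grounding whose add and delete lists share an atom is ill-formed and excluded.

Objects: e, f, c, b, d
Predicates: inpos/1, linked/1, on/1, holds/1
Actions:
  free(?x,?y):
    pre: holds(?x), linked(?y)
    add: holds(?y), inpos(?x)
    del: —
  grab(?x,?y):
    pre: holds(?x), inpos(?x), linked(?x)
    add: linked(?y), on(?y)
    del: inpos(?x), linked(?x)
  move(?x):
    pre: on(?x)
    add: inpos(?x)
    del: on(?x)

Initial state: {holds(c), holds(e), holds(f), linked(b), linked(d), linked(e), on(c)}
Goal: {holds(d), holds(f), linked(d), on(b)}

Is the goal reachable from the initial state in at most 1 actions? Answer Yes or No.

1. free(e,d)  →  {holds(c), holds(d), holds(e), holds(f), inpos(e), linked(b), linked(d), linked(e), on(c)}
2. grab(e,b)  →  {holds(c), holds(d), holds(e), holds(f), linked(b), linked(d), on(b), on(c)}
optimal plan length = 2; 2 > 1

No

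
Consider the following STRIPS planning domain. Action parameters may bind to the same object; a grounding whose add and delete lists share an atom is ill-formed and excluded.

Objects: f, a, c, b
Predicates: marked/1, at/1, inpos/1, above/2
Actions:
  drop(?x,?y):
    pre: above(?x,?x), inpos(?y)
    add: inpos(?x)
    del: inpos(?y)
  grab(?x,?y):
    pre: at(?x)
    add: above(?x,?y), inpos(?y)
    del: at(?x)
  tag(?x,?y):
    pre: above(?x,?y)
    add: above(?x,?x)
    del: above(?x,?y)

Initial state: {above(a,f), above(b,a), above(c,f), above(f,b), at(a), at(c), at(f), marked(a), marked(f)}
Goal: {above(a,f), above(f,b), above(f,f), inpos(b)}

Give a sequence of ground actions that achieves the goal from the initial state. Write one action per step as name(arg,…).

1. grab(f,f)  →  {above(a,f), above(b,a), above(c,f), above(f,b), above(f,f), at(a), at(c), inpos(f), marked(a), marked(f)}
2. grab(a,b)  →  {above(a,b), above(a,f), above(b,a), above(c,f), above(f,b), above(f,f), at(c), inpos(b), inpos(f), marked(a), marked(f)}

grab(f,f); grab(a,b)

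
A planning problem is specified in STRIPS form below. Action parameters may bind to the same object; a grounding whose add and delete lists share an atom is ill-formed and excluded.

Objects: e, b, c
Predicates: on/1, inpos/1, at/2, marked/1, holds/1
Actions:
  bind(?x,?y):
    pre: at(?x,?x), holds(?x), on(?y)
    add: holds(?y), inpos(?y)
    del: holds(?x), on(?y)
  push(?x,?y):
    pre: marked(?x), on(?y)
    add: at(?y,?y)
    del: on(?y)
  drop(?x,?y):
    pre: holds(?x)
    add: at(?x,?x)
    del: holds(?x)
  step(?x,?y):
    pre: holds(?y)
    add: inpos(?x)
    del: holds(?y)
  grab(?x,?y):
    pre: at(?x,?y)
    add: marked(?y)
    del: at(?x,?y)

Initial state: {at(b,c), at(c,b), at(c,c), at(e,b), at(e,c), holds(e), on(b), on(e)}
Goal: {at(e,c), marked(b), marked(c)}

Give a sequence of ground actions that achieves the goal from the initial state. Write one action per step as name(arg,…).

1. grab(e,b)  →  {at(b,c), at(c,b), at(c,c), at(e,c), holds(e), marked(b), on(b), on(e)}
2. grab(b,c)  →  {at(c,b), at(c,c), at(e,c), holds(e), marked(b), marked(c), on(b), on(e)}

grab(e,b); grab(b,c)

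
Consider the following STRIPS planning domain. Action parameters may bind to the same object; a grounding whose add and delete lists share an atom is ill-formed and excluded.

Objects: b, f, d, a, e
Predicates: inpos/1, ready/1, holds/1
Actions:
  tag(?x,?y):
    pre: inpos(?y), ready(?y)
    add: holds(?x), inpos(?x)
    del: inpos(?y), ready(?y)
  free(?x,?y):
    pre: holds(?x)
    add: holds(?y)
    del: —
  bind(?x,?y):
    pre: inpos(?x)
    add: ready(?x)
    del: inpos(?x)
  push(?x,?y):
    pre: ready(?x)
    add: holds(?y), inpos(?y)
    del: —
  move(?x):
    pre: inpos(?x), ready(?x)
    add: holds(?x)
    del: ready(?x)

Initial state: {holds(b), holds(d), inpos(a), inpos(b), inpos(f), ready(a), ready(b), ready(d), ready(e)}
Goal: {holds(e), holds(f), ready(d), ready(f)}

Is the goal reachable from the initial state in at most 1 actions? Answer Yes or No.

No

1. tag(f,b)  →  {holds(b), holds(d), holds(f), inpos(a), inpos(f), ready(a), ready(d), ready(e)}
2. tag(e,a)  →  {holds(b), holds(d), holds(e), holds(f), inpos(e), inpos(f), ready(d), ready(e)}
3. bind(f,b)  →  {holds(b), holds(d), holds(e), holds(f), inpos(e), ready(d), ready(e), ready(f)}
optimal plan length = 3; 3 > 1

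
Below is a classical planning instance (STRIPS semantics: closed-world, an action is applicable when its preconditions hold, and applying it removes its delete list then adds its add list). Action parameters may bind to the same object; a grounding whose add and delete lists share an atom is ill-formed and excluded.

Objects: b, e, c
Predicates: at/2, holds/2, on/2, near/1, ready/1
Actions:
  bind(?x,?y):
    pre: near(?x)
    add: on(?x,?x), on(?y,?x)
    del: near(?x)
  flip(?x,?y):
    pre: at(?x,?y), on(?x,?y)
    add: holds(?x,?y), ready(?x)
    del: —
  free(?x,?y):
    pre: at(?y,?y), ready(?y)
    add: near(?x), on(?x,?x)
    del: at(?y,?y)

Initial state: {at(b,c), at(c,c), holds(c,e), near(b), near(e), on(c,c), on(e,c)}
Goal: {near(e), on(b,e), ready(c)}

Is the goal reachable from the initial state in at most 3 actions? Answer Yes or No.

1. bind(e,b)  →  {at(b,c), at(c,c), holds(c,e), near(b), on(b,e), on(c,c), on(e,c), on(e,e)}
2. flip(c,c)  →  {at(b,c), at(c,c), holds(c,c), holds(c,e), near(b), on(b,e), on(c,c), on(e,c), on(e,e), ready(c)}
3. free(e,c)  →  {at(b,c), holds(c,c), holds(c,e), near(b), near(e), on(b,e), on(c,c), on(e,c), on(e,e), ready(c)}
optimal plan length = 3; 3 ≤ 3

Yes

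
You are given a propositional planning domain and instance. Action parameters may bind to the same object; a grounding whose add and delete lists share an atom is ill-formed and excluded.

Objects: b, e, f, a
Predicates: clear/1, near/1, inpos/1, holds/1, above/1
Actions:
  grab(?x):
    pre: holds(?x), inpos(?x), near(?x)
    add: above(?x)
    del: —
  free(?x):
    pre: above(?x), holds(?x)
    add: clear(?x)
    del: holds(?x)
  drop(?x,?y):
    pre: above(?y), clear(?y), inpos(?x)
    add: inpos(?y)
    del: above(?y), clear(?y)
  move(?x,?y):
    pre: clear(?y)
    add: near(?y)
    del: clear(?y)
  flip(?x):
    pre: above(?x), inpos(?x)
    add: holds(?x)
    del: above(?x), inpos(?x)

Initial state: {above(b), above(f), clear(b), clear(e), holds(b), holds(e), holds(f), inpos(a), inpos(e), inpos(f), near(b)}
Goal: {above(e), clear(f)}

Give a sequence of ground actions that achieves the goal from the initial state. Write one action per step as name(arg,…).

free(f); move(b,e); grab(e)

1. free(f)  →  {above(b), above(f), clear(b), clear(e), clear(f), holds(b), holds(e), inpos(a), inpos(e), inpos(f), near(b)}
2. move(b,e)  →  {above(b), above(f), clear(b), clear(f), holds(b), holds(e), inpos(a), inpos(e), inpos(f), near(b), near(e)}
3. grab(e)  →  {above(b), above(e), above(f), clear(b), clear(f), holds(b), holds(e), inpos(a), inpos(e), inpos(f), near(b), near(e)}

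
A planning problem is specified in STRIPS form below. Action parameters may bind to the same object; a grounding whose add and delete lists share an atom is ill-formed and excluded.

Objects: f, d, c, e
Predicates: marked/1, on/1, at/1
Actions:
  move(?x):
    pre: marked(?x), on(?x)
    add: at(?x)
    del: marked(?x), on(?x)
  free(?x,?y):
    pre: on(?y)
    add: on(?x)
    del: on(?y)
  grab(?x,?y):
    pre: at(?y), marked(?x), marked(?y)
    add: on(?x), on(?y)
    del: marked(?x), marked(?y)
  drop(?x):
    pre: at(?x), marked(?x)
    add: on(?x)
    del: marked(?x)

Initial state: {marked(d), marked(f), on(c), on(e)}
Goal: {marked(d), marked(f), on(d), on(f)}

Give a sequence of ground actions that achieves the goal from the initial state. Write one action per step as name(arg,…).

1. free(f,c)  →  {marked(d), marked(f), on(e), on(f)}
2. free(d,e)  →  {marked(d), marked(f), on(d), on(f)}

free(f,c); free(d,e)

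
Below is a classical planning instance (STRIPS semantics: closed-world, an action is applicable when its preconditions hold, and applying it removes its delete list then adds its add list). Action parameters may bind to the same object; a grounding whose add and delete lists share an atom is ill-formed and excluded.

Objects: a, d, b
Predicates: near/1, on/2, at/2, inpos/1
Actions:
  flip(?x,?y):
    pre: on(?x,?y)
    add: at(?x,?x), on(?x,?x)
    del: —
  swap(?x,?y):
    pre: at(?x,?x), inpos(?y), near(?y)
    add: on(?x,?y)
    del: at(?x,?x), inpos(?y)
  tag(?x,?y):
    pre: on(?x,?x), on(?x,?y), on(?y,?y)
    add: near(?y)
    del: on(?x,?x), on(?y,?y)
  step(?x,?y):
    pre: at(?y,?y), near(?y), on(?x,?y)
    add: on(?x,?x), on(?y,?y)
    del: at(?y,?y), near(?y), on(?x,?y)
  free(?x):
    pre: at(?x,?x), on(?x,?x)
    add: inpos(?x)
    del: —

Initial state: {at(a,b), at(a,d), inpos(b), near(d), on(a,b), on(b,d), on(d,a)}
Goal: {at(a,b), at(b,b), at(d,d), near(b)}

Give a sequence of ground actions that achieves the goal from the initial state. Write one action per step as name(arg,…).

flip(d,a); flip(b,d); tag(b,b)

1. flip(d,a)  →  {at(a,b), at(a,d), at(d,d), inpos(b), near(d), on(a,b), on(b,d), on(d,a), on(d,d)}
2. flip(b,d)  →  {at(a,b), at(a,d), at(b,b), at(d,d), inpos(b), near(d), on(a,b), on(b,b), on(b,d), on(d,a), on(d,d)}
3. tag(b,b)  →  {at(a,b), at(a,d), at(b,b), at(d,d), inpos(b), near(b), near(d), on(a,b), on(b,d), on(d,a), on(d,d)}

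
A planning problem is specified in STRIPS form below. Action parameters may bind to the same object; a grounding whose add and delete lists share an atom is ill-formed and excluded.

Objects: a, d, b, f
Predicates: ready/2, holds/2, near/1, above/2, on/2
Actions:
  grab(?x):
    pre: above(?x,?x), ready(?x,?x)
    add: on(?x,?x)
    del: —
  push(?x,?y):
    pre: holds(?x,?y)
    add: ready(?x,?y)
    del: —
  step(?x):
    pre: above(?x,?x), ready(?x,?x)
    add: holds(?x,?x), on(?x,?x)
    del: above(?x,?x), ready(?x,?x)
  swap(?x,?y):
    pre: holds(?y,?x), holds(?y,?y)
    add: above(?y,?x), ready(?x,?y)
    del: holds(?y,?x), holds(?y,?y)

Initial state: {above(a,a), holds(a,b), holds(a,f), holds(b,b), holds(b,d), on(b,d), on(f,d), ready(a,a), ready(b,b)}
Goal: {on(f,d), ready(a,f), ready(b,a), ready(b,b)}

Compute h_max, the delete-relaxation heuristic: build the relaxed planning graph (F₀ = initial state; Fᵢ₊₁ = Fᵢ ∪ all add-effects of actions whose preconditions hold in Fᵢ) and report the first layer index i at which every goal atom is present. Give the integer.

F0 = init (9 atoms)
F1 = F0 ∪ {above(b,b), above(b,d), holds(a,a), on(a,a), ready(a,b), ready(a,f), ready(b,d), ready(d,b)}  (17 atoms)
F2 = F1 ∪ {above(a,b), above(a,f), on(b,b), ready(b,a), ready(f,a)}  (22 atoms)
goal ⊆ F2  ⇒  h_max = 2

2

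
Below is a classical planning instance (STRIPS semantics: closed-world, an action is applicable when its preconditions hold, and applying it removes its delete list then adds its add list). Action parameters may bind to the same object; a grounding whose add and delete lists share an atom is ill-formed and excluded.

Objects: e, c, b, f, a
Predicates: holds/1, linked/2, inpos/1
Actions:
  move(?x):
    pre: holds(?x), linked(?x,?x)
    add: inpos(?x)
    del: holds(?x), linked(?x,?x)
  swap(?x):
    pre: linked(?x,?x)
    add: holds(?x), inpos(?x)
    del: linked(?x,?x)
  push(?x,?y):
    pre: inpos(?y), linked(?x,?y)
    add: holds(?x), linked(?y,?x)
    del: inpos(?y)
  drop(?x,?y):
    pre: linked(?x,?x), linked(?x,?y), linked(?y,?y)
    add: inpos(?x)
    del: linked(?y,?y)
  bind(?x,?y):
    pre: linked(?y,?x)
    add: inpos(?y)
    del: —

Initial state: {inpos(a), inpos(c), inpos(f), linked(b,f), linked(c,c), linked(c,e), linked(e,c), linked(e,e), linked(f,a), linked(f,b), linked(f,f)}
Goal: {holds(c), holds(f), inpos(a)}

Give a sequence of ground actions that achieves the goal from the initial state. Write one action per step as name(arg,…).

swap(c); swap(f)

1. swap(c)  →  {holds(c), inpos(a), inpos(c), inpos(f), linked(b,f), linked(c,e), linked(e,c), linked(e,e), linked(f,a), linked(f,b), linked(f,f)}
2. swap(f)  →  {holds(c), holds(f), inpos(a), inpos(c), inpos(f), linked(b,f), linked(c,e), linked(e,c), linked(e,e), linked(f,a), linked(f,b)}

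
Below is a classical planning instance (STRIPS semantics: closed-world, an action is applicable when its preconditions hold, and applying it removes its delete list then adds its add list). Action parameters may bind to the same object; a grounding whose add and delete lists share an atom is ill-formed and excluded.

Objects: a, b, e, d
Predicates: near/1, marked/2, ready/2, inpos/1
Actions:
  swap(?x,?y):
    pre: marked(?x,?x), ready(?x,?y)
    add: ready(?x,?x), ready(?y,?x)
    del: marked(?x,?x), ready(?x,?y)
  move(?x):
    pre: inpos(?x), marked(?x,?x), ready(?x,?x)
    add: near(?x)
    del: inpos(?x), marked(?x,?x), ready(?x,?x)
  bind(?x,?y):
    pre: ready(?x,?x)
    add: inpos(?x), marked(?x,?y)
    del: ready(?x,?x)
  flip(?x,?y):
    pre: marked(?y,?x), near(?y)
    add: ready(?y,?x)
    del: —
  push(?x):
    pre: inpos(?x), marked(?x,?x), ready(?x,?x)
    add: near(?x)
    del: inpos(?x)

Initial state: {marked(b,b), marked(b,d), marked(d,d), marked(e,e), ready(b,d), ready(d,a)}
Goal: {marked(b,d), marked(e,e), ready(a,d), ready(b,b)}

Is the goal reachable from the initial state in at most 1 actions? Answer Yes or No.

No

1. swap(b,d)  →  {marked(b,d), marked(d,d), marked(e,e), ready(b,b), ready(d,a), ready(d,b)}
2. swap(d,a)  →  {marked(b,d), marked(e,e), ready(a,d), ready(b,b), ready(d,b), ready(d,d)}
optimal plan length = 2; 2 > 1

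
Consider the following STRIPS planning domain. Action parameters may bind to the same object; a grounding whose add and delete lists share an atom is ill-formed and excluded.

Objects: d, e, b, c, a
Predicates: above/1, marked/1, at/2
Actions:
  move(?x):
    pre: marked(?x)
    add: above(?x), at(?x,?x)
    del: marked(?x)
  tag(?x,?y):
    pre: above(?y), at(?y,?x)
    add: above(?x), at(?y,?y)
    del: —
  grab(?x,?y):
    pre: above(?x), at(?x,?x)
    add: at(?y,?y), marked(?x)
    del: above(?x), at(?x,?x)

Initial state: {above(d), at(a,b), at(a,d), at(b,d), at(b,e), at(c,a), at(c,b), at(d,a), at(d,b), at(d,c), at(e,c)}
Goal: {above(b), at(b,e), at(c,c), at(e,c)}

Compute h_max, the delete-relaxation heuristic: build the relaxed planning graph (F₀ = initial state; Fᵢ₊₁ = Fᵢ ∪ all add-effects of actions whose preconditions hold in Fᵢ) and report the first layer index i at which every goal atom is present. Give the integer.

2

F0 = init (11 atoms)
F1 = F0 ∪ {above(a), above(b), above(c), at(d,d)}  (15 atoms)
F2 = F1 ∪ {above(e), at(a,a), at(b,b), at(c,c), at(e,e), marked(d)}  (21 atoms)
goal ⊆ F2  ⇒  h_max = 2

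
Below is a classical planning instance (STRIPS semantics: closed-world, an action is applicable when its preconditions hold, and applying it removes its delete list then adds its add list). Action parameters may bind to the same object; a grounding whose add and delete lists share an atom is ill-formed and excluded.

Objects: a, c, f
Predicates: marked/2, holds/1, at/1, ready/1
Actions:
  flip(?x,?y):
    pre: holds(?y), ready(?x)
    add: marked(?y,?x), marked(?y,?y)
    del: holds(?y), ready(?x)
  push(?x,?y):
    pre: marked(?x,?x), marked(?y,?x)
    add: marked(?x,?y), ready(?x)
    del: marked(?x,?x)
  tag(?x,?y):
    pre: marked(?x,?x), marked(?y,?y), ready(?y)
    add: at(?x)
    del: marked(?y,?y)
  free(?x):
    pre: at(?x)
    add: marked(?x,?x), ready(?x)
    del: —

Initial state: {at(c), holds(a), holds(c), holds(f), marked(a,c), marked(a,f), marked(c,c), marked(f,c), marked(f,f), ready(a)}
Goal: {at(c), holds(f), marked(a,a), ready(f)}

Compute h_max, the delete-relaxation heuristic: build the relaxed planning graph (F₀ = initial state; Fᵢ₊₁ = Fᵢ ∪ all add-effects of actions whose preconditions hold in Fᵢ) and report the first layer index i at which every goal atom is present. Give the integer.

1

F0 = init (10 atoms)
F1 = F0 ∪ {marked(a,a), marked(c,a), marked(c,f), marked(f,a), ready(c), ready(f)}  (16 atoms)
goal ⊆ F1  ⇒  h_max = 1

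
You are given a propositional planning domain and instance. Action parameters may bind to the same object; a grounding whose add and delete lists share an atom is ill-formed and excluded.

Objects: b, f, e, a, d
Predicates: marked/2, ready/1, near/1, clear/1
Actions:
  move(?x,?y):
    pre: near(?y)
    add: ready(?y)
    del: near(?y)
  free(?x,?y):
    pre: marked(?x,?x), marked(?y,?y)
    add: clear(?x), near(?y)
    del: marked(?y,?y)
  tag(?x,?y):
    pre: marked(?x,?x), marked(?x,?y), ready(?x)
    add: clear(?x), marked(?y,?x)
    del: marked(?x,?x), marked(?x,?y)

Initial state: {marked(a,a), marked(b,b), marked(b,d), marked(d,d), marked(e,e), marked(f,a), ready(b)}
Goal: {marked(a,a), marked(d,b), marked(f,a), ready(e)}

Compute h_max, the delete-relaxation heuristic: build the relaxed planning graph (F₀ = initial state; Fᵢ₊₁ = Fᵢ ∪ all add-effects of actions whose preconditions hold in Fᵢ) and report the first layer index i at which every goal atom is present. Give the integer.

F0 = init (7 atoms)
F1 = F0 ∪ {clear(a), clear(b), clear(d), clear(e), marked(d,b), near(a), near(b), near(d), near(e)}  (16 atoms)
F2 = F1 ∪ {ready(a), ready(d), ready(e)}  (19 atoms)
goal ⊆ F2  ⇒  h_max = 2

2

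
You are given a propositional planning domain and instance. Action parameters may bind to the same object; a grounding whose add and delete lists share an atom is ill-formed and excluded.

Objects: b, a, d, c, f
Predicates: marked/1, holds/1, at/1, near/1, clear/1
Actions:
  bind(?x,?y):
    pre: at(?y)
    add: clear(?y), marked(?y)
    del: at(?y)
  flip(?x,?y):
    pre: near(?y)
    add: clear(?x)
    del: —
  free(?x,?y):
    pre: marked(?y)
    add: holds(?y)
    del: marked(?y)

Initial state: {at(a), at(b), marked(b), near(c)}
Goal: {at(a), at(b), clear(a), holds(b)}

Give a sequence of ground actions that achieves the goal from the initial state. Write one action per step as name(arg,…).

flip(a,c); free(b,b)

1. flip(a,c)  →  {at(a), at(b), clear(a), marked(b), near(c)}
2. free(b,b)  →  {at(a), at(b), clear(a), holds(b), near(c)}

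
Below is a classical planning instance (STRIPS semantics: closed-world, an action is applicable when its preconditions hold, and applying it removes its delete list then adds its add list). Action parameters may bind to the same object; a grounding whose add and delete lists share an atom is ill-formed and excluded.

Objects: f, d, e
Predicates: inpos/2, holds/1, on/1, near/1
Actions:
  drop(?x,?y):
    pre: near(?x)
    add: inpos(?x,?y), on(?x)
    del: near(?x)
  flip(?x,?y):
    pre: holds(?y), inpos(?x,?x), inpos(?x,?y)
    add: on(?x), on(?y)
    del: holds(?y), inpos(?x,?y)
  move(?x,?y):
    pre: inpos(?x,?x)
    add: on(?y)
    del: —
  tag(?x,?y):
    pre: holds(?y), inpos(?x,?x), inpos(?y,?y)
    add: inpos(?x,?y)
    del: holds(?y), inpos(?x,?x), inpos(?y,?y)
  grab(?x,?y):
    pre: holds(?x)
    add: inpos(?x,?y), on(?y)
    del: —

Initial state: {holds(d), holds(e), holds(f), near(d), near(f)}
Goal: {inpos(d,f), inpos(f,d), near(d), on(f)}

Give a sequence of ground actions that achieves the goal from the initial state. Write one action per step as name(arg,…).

1. drop(f,d)  →  {holds(d), holds(e), holds(f), inpos(f,d), near(d), on(f)}
2. grab(d,f)  →  {holds(d), holds(e), holds(f), inpos(d,f), inpos(f,d), near(d), on(f)}

drop(f,d); grab(d,f)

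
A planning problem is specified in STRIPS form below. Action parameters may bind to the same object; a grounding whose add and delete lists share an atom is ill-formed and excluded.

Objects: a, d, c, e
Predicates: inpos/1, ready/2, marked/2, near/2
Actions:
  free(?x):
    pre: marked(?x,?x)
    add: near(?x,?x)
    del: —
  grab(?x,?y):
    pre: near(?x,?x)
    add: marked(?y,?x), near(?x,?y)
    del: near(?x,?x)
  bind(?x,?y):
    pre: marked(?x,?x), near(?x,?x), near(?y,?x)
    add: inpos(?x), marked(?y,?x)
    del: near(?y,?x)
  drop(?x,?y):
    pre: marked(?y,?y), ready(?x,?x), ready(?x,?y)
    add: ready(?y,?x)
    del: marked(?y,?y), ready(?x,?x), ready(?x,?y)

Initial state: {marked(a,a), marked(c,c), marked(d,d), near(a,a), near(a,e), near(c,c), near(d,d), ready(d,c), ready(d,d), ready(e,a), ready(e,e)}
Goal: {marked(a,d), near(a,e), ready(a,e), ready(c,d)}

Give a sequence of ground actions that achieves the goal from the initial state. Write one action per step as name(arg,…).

1. grab(d,a)  →  {marked(a,a), marked(a,d), marked(c,c), marked(d,d), near(a,a), near(a,e), near(c,c), near(d,a), ready(d,c), ready(d,d), ready(e,a), ready(e,e)}
2. drop(d,c)  →  {marked(a,a), marked(a,d), marked(d,d), near(a,a), near(a,e), near(c,c), near(d,a), ready(c,d), ready(e,a), ready(e,e)}
3. drop(e,a)  →  {marked(a,d), marked(d,d), near(a,a), near(a,e), near(c,c), near(d,a), ready(a,e), ready(c,d)}

grab(d,a); drop(d,c); drop(e,a)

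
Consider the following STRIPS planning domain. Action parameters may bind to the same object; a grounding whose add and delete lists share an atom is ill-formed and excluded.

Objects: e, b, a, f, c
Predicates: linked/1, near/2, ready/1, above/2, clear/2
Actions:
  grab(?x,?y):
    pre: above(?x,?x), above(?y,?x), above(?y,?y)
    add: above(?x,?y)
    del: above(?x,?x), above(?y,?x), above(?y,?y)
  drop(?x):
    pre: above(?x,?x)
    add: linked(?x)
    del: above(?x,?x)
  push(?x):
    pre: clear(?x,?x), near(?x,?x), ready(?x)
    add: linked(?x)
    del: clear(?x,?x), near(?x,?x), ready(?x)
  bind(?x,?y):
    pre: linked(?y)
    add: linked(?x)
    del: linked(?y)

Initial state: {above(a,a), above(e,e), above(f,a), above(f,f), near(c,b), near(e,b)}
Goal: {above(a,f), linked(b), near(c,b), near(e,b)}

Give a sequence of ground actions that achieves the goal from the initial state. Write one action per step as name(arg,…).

grab(a,f); drop(e); bind(b,e)

1. grab(a,f)  →  {above(a,f), above(e,e), near(c,b), near(e,b)}
2. drop(e)  →  {above(a,f), linked(e), near(c,b), near(e,b)}
3. bind(b,e)  →  {above(a,f), linked(b), near(c,b), near(e,b)}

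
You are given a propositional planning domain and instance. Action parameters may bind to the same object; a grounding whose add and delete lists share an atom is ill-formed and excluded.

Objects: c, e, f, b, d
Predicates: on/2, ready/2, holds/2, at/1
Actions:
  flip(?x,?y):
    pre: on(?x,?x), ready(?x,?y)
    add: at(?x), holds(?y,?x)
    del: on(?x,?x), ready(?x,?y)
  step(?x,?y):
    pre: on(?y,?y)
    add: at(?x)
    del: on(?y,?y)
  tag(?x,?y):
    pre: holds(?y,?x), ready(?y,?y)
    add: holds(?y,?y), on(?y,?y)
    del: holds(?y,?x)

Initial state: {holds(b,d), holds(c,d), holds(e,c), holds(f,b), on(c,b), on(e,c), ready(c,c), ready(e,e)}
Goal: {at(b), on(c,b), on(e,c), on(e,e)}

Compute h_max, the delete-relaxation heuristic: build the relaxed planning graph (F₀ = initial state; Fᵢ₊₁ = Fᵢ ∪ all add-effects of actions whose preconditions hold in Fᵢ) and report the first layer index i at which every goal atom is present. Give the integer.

F0 = init (8 atoms)
F1 = F0 ∪ {holds(c,c), holds(e,e), on(c,c), on(e,e)}  (12 atoms)
F2 = F1 ∪ {at(b), at(c), at(d), at(e), at(f)}  (17 atoms)
goal ⊆ F2  ⇒  h_max = 2

2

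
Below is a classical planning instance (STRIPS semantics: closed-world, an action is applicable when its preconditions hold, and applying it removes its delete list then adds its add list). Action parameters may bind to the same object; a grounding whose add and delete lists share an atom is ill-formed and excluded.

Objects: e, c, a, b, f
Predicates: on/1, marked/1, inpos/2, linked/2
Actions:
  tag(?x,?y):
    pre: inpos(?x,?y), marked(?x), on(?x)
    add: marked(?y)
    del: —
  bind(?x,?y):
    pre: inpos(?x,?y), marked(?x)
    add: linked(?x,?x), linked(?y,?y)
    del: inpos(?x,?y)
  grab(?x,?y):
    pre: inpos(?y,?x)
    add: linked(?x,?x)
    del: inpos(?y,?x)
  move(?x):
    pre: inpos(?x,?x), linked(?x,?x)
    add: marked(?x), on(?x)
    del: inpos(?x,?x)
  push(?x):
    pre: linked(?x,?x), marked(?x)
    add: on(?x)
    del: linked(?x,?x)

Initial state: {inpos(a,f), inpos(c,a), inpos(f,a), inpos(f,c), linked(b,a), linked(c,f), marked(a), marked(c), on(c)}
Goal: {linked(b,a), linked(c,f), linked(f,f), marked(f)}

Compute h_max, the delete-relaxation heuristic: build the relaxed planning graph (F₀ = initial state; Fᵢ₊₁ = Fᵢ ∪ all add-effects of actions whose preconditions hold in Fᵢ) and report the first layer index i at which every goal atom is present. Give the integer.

3

F0 = init (9 atoms)
F1 = F0 ∪ {linked(a,a), linked(c,c), linked(f,f)}  (12 atoms)
F2 = F1 ∪ {on(a)}  (13 atoms)
F3 = F2 ∪ {marked(f)}  (14 atoms)
goal ⊆ F3  ⇒  h_max = 3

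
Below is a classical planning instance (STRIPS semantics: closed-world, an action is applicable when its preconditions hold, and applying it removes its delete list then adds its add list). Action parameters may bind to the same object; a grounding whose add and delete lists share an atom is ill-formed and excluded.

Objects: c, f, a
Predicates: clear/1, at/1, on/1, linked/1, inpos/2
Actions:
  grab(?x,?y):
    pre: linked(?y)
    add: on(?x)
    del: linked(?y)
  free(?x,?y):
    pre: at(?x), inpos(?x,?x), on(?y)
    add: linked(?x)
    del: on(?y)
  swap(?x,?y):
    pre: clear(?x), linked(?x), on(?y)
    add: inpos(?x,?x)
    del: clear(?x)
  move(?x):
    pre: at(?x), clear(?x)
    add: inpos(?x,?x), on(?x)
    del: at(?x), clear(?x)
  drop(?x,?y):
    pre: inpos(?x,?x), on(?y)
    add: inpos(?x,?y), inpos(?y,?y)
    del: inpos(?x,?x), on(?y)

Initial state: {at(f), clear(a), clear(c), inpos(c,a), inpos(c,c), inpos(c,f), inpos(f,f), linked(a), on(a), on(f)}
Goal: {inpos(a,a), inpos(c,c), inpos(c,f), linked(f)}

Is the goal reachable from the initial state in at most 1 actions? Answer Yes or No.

1. free(f,f)  →  {at(f), clear(a), clear(c), inpos(c,a), inpos(c,c), inpos(c,f), inpos(f,f), linked(a), linked(f), on(a)}
2. swap(a,a)  →  {at(f), clear(c), inpos(a,a), inpos(c,a), inpos(c,c), inpos(c,f), inpos(f,f), linked(a), linked(f), on(a)}
optimal plan length = 2; 2 > 1

No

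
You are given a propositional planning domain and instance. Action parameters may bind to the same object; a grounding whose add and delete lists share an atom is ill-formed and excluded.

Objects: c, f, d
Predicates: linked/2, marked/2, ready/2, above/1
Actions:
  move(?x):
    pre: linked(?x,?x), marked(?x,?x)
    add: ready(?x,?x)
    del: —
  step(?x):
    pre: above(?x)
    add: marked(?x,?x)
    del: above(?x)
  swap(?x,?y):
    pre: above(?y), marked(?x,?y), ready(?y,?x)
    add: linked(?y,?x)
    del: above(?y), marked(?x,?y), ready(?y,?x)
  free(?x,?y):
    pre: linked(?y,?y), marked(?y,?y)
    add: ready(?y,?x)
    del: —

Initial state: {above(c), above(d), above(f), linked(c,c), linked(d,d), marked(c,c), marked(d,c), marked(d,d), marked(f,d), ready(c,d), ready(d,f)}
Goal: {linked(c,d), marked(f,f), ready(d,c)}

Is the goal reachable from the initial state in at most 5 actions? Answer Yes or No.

1. step(f)  →  {above(c), above(d), linked(c,c), linked(d,d), marked(c,c), marked(d,c), marked(d,d), marked(f,d), marked(f,f), ready(c,d), ready(d,f)}
2. swap(d,c)  →  {above(d), linked(c,c), linked(c,d), linked(d,d), marked(c,c), marked(d,d), marked(f,d), marked(f,f), ready(d,f)}
3. free(c,d)  →  {above(d), linked(c,c), linked(c,d), linked(d,d), marked(c,c), marked(d,d), marked(f,d), marked(f,f), ready(d,c), ready(d,f)}
optimal plan length = 3; 3 ≤ 5

Yes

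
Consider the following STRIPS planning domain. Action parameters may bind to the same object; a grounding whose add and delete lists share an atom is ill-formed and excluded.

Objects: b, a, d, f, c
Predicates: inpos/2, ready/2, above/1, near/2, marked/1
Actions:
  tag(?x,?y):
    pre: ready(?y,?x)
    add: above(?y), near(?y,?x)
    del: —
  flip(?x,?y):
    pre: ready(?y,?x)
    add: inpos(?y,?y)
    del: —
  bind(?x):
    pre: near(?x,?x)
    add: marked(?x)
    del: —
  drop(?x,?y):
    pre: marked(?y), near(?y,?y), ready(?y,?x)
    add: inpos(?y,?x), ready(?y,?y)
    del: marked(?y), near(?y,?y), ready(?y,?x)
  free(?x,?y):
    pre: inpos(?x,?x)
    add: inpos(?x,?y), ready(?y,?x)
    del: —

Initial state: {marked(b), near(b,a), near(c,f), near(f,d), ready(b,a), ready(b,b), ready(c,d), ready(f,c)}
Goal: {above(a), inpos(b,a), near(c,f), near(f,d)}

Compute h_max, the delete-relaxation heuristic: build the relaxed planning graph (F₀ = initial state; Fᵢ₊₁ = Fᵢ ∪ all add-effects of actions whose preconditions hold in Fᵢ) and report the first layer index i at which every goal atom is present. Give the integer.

3

F0 = init (8 atoms)
F1 = F0 ∪ {above(b), above(c), above(f), inpos(b,b), inpos(c,c), inpos(f,f), near(b,b), near(c,d), near(f,c)}  (17 atoms)
F2 = F1 ∪ {inpos(b,a), inpos(b,c), inpos(b,d), inpos(b,f), inpos(c,a), inpos(c,b), inpos(c,d), inpos(c,f), inpos(f,a), inpos(f,b), inpos(f,c), inpos(f,d), ready(a,b), ready(a,c), ready(a,f), ready(b,c), ready(b,f), ready(c,b), ready(c,c), ready(c,f), ready(d,b), ready(d,c), ready(d,f), ready(f,b), ready(f,f)}  (42 atoms)
F3 = F2 ∪ {above(a), above(d), inpos(a,a), inpos(d,d), near(a,b), near(a,c), near(a,f), near(b,c), near(b,f), near(c,b), near(c,c), near(d,b), near(d,c), near(d,f), near(f,b), near(f,f)}  (58 atoms)
goal ⊆ F3  ⇒  h_max = 3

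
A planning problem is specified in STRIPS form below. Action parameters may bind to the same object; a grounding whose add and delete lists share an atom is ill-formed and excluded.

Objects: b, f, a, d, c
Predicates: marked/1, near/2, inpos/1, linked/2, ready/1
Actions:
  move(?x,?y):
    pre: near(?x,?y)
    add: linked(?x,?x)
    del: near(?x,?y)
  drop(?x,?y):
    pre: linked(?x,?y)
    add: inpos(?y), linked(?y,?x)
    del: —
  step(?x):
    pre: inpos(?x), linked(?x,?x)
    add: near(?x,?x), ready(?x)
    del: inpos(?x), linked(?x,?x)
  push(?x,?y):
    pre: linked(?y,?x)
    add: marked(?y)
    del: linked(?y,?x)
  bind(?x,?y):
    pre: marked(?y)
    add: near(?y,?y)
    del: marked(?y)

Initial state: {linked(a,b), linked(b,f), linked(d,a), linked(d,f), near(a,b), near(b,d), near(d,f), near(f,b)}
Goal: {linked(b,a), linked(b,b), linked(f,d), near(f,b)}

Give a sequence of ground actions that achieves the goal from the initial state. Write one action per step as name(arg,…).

move(b,d); drop(a,b); drop(d,f)

1. move(b,d)  →  {linked(a,b), linked(b,b), linked(b,f), linked(d,a), linked(d,f), near(a,b), near(d,f), near(f,b)}
2. drop(a,b)  →  {inpos(b), linked(a,b), linked(b,a), linked(b,b), linked(b,f), linked(d,a), linked(d,f), near(a,b), near(d,f), near(f,b)}
3. drop(d,f)  →  {inpos(b), inpos(f), linked(a,b), linked(b,a), linked(b,b), linked(b,f), linked(d,a), linked(d,f), linked(f,d), near(a,b), near(d,f), near(f,b)}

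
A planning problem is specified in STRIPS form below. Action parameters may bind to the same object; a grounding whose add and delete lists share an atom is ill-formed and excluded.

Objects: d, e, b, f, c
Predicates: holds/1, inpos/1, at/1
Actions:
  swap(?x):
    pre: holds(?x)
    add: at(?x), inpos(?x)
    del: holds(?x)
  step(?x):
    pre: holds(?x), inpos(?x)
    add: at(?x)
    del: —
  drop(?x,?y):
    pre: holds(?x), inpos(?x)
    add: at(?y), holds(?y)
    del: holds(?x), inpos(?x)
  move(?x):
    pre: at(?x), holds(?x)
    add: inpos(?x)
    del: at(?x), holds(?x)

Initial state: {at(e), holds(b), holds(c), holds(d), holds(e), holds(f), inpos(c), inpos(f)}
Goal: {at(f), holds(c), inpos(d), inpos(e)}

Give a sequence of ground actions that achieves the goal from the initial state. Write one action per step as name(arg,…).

1. swap(d)  →  {at(d), at(e), holds(b), holds(c), holds(e), holds(f), inpos(c), inpos(d), inpos(f)}
2. swap(e)  →  {at(d), at(e), holds(b), holds(c), holds(f), inpos(c), inpos(d), inpos(e), inpos(f)}
3. swap(f)  →  {at(d), at(e), at(f), holds(b), holds(c), inpos(c), inpos(d), inpos(e), inpos(f)}

swap(d); swap(e); swap(f)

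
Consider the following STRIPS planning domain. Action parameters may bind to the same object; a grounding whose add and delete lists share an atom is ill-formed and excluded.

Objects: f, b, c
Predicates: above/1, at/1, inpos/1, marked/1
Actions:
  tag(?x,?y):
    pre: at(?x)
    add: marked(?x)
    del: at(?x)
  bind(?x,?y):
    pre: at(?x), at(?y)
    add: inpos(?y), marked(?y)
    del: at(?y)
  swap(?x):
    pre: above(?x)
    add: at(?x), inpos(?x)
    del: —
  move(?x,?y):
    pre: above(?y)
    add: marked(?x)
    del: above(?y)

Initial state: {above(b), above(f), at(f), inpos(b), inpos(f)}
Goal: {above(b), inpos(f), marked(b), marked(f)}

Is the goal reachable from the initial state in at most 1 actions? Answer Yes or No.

No

1. tag(f,f)  →  {above(b), above(f), inpos(b), inpos(f), marked(f)}
2. move(b,f)  →  {above(b), inpos(b), inpos(f), marked(b), marked(f)}
optimal plan length = 2; 2 > 1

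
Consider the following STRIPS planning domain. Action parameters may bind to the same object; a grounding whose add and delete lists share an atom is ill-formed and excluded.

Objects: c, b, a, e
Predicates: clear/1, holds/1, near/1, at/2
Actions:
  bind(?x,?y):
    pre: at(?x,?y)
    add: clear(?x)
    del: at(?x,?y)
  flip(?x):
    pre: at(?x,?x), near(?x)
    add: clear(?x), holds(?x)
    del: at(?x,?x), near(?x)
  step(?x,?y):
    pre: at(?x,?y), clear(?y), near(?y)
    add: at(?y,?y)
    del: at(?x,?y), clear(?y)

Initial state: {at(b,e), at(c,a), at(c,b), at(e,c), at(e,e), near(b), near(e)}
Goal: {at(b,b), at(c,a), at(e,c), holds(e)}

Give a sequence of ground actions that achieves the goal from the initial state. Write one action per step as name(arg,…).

bind(b,e); flip(e); step(c,b)

1. bind(b,e)  →  {at(c,a), at(c,b), at(e,c), at(e,e), clear(b), near(b), near(e)}
2. flip(e)  →  {at(c,a), at(c,b), at(e,c), clear(b), clear(e), holds(e), near(b)}
3. step(c,b)  →  {at(b,b), at(c,a), at(e,c), clear(e), holds(e), near(b)}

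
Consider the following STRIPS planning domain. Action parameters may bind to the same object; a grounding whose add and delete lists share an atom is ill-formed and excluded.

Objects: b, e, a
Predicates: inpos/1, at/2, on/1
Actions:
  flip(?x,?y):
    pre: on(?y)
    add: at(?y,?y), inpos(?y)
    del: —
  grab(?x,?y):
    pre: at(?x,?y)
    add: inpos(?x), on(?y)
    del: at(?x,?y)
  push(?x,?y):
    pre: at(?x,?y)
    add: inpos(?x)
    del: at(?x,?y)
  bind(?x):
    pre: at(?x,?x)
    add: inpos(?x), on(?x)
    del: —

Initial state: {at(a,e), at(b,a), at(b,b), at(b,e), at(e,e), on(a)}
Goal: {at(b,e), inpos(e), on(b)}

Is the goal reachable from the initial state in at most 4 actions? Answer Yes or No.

Yes

1. grab(b,b)  →  {at(a,e), at(b,a), at(b,e), at(e,e), inpos(b), on(a), on(b)}
2. grab(e,e)  →  {at(a,e), at(b,a), at(b,e), inpos(b), inpos(e), on(a), on(b), on(e)}
optimal plan length = 2; 2 ≤ 4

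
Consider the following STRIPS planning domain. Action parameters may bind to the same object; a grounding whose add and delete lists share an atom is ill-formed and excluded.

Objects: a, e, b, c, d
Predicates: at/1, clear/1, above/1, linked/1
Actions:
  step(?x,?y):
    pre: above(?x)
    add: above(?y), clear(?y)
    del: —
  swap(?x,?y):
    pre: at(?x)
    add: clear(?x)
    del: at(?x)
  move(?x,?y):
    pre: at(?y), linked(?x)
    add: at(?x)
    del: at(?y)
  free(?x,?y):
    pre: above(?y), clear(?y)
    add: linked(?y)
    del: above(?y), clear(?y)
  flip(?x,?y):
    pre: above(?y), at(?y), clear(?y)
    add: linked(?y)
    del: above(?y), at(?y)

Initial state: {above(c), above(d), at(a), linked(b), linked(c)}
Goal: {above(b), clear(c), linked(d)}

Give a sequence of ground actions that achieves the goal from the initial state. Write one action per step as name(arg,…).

1. step(c,b)  →  {above(b), above(c), above(d), at(a), clear(b), linked(b), linked(c)}
2. step(b,c)  →  {above(b), above(c), above(d), at(a), clear(b), clear(c), linked(b), linked(c)}
3. step(b,d)  →  {above(b), above(c), above(d), at(a), clear(b), clear(c), clear(d), linked(b), linked(c)}
4. free(a,d)  →  {above(b), above(c), at(a), clear(b), clear(c), linked(b), linked(c), linked(d)}

step(c,b); step(b,c); step(b,d); free(a,d)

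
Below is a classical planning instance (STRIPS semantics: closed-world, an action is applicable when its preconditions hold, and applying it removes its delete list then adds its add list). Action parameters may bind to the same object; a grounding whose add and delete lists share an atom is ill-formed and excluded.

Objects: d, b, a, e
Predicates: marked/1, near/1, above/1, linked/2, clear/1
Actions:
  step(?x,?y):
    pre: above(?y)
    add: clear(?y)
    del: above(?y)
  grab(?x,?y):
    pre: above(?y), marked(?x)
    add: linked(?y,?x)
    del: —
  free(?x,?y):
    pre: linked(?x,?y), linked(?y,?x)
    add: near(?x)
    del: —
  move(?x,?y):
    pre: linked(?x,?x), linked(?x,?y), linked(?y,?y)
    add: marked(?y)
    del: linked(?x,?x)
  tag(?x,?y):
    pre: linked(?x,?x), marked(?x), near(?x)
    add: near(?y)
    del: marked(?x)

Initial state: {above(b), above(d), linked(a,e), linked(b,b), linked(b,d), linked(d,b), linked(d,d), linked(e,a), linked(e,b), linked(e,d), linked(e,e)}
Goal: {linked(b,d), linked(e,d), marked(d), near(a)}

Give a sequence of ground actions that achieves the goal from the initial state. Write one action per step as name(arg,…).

free(a,e); move(d,d)

1. free(a,e)  →  {above(b), above(d), linked(a,e), linked(b,b), linked(b,d), linked(d,b), linked(d,d), linked(e,a), linked(e,b), linked(e,d), linked(e,e), near(a)}
2. move(d,d)  →  {above(b), above(d), linked(a,e), linked(b,b), linked(b,d), linked(d,b), linked(e,a), linked(e,b), linked(e,d), linked(e,e), marked(d), near(a)}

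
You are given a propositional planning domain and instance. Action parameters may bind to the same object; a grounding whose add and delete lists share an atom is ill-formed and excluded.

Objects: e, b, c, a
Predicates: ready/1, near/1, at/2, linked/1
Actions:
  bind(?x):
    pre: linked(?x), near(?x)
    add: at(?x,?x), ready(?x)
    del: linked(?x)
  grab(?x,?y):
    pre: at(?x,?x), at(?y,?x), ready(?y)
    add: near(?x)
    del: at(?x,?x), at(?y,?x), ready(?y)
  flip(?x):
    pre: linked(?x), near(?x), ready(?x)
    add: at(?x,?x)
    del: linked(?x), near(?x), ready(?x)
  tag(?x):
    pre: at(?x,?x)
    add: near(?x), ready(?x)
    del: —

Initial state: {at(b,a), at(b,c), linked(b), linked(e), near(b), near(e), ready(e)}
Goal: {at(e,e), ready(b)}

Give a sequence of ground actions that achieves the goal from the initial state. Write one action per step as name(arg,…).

bind(e); bind(b)

1. bind(e)  →  {at(b,a), at(b,c), at(e,e), linked(b), near(b), near(e), ready(e)}
2. bind(b)  →  {at(b,a), at(b,b), at(b,c), at(e,e), near(b), near(e), ready(b), ready(e)}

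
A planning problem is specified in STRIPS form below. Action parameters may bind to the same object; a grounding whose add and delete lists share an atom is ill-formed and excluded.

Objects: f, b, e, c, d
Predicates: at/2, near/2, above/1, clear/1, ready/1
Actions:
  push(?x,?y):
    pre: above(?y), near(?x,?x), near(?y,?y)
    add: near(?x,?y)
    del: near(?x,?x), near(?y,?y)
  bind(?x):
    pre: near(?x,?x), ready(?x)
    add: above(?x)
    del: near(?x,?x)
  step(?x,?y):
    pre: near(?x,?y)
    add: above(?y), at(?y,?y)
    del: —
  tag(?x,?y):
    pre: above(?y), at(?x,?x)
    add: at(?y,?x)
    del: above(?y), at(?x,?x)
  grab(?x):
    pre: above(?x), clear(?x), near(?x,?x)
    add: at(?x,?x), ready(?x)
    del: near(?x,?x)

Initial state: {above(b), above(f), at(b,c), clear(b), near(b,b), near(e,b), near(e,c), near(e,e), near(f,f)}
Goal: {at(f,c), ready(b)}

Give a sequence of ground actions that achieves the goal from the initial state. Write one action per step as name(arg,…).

step(e,c); tag(c,f); grab(b)

1. step(e,c)  →  {above(b), above(c), above(f), at(b,c), at(c,c), clear(b), near(b,b), near(e,b), near(e,c), near(e,e), near(f,f)}
2. tag(c,f)  →  {above(b), above(c), at(b,c), at(f,c), clear(b), near(b,b), near(e,b), near(e,c), near(e,e), near(f,f)}
3. grab(b)  →  {above(b), above(c), at(b,b), at(b,c), at(f,c), clear(b), near(e,b), near(e,c), near(e,e), near(f,f), ready(b)}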